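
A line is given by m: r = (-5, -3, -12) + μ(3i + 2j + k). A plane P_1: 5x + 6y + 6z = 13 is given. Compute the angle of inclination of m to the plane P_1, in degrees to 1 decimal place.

sin θ = |n·v| / (|n||v|) = |33| / (√97 · √14) = 0.89550.
θ ≈ 63.6°.

63.6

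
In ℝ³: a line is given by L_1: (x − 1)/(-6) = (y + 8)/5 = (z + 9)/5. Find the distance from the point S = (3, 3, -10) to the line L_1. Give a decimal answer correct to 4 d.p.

10.4503

L_1 has direction (-6, 5, 5) through (1, -8, -9).
Taking (1, -8, -9) on L_1 with direction v = (-6, 5, 5): w = S − (1, -8, -9) = (2, 11, -1), and w × v = (60, -4, 76).
Distance = |w × v| / |v| = √9392 / √86 ≈ 10.4503.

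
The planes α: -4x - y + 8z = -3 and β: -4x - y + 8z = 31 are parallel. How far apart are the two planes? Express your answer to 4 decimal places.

3.7778

Same normal n = (-4, -1, 8) with |n| = √81; distance = |-3 − 31| / |n| = 34/√81 ≈ 3.7778.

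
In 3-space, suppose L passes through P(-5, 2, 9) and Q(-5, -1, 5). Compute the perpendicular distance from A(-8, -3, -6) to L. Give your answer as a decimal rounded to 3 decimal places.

A direction vector for L is Q − P = (0, -3, -4).
Taking (-5, 2, 9) on L with direction v = (0, -3, -4): w = A − (-5, 2, 9) = (-3, -5, -15), and w × v = (-25, -12, 9).
Distance = |w × v| / |v| = √850 / √25 ≈ 5.831.

5.831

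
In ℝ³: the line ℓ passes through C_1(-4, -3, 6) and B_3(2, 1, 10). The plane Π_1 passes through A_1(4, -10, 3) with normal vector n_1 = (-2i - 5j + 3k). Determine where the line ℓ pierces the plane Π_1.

A direction vector for ℓ is B_3 − C_1 = (6, 4, 4).
Π_1: n_1·r = n_1·A_1 gives -2x - 5y + 3z = 51.
Substitute r = (-4, -3, 6) + t(6, 4, 4) into the plane: 41 + (-20)t = 51, so t = -1/2.
Intersection: (-4, -3, 6) + (-1/2)·(6, 4, 4) = (-7, -5, 4).

(-7, -5, 4)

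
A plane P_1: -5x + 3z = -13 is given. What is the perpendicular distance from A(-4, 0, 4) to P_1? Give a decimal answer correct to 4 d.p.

7.7174

n·A − d = (-5)·(-4) + (0)·(0) + (3)·(4) − (-13) = 45; |n| = √34.
Distance = |45| / √34 = 45/√34 ≈ 7.7174.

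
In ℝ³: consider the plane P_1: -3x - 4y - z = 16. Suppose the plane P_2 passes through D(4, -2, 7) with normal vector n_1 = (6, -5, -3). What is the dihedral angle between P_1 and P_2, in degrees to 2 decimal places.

P_2: n_1·r = n_1·D gives 6x - 5y - 3z = 13.
cos θ = |n₁·n₂| / (|n₁||n₂|) = |5| / (√26 · √70).
θ = arccos(0.11720) ≈ 83.27°.

83.27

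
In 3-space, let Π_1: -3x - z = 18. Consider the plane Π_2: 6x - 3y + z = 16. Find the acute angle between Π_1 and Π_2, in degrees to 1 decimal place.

cos θ = |n₁·n₂| / (|n₁||n₂|) = |-19| / (√10 · √46).
θ = arccos(0.88588) ≈ 27.6°.

27.6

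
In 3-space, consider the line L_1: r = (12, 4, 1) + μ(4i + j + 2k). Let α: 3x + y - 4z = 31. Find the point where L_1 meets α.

Substitute r = (12, 4, 1) + t(4, 1, 2) into the plane: 36 + 5t = 31, so t = -1.
Intersection: (12, 4, 1) + (-1)·(4, 1, 2) = (8, 3, -1).

(8, 3, -1)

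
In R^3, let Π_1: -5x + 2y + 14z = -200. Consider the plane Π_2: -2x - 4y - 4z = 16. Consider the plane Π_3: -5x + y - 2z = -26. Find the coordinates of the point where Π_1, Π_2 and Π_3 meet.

Solving the 3×3 linear system -5x + 2y + 14z = -200, -2x - 4y - 4z = 16, -5x + y - 2z = -26 (e.g. by elimination or Cramer's rule, determinant = -336) gives (10, 2, -11).

(10, 2, -11)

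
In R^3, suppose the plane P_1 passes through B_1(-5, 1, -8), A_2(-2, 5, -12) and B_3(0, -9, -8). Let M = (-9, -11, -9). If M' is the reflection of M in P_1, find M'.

B_1A_2 = (3, 4, -4), B_1B_3 = (5, -10, 0); a normal to P_1 is B_1A_2 × B_1B_3 = (-40, -20, -50).
Using B_1: P_1 has equation -40x - 20y - 50z = 580.
λ = (n·M − d)/|n|² = (1030 − 580)/4500 = 1/10.
Reflection = M − 2λn = (-9, -11, -9) − (1/5)·(-40, -20, -50) = (-1, -7, 1).

(-1, -7, 1)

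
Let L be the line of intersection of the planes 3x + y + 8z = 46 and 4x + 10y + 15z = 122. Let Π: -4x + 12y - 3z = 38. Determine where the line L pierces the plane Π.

(-2, 4, 6)

Direction of L: (3, 1, 8) × (4, 10, 15) = (-65, -13, 26).
A point on L: solving the two plane equations with x = -22 gives (-22, 0, 14).
Substitute r = (-22, 0, 14) + t(-65, -13, 26) into the plane: 46 + 26t = 38, so t = -4/13.
Intersection: (-22, 0, 14) + (-4/13)·(-65, -13, 26) = (-2, 4, 6).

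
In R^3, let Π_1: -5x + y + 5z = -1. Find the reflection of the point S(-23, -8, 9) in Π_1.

λ = (n·S − d)/|n|² = (152 − (-1))/51 = 3.
Reflection = S − 2λn = (-23, -8, 9) − 6·(-5, 1, 5) = (7, -14, -21).

(7, -14, -21)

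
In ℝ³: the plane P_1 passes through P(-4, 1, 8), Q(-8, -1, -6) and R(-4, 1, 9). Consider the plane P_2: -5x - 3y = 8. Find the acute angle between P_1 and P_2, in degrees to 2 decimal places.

85.60

PQ = (-4, -2, -14), PR = (0, 0, 1); a normal to P_1 is PQ × PR = (-2, 4, 0).
Using P: P_1 has equation -2x + 4y = 12.
cos θ = |n₁·n₂| / (|n₁||n₂|) = |-2| / (√20 · √34).
θ = arccos(0.07670) ≈ 85.60°.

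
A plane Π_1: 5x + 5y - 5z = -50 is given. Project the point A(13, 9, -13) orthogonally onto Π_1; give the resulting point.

Foot = A − λn with λ = (n·A − d)/|n|² = (175 − (-50))/75 = 3.
Foot = (13, 9, -13) − 3·(5, 5, -5) = (-2, -6, 2).

(-2, -6, 2)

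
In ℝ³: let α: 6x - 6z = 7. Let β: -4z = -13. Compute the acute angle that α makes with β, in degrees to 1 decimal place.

45.0

cos θ = |n₁·n₂| / (|n₁||n₂|) = |24| / (√72 · √16).
θ = arccos(0.70711) ≈ 45.0°.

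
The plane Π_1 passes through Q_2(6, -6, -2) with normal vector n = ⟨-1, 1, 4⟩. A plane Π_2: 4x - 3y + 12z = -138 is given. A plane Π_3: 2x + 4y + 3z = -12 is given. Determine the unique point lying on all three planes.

(-6, 6, -8)

Π_1: n·r = n·Q_2 gives -x + y + 4z = -20.
Solving the 3×3 linear system -x + y + 4z = -20, 4x - 3y + 12z = -138, 2x + 4y + 3z = -12 (e.g. by elimination or Cramer's rule, determinant = 157) gives (-6, 6, -8).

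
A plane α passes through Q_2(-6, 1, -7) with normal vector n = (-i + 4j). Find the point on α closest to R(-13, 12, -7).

α: n·r = n·Q_2 gives -x + 4y = 10.
Foot = R − λn with λ = (n·R − d)/|n|² = (61 − 10)/17 = 3.
Foot = (-13, 12, -7) − 3·(-1, 4, 0) = (-10, 0, -7).

(-10, 0, -7)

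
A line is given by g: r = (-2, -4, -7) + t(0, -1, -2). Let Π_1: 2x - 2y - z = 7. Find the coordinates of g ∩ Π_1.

Substitute r = (-2, -4, -7) + t(0, -1, -2) into the plane: 11 + 4t = 7, so t = -1.
Intersection: (-2, -4, -7) + (-1)·(0, -1, -2) = (-2, -3, -5).

(-2, -3, -5)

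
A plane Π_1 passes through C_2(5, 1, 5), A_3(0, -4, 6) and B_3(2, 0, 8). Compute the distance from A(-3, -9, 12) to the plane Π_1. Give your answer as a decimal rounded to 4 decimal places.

3.7185

C_2A_3 = (-5, -5, 1), C_2B_3 = (-3, -1, 3); a normal to Π_1 is C_2A_3 × C_2B_3 = (-14, 12, -10).
Using C_2: Π_1 has equation -14x + 12y - 10z = -108.
n·A − d = (-14)·(-3) + (12)·(-9) + (-10)·(12) − (-108) = -78; |n| = √440.
Distance = |-78| / √440 = 78/√440 ≈ 3.7185.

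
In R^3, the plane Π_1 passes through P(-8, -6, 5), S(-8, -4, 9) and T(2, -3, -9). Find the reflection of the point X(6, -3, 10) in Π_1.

PS = (0, 2, 4), PT = (10, 3, -14); a normal to Π_1 is PS × PT = (-40, 40, -20).
Using P: Π_1 has equation -40x + 40y - 20z = -20.
λ = (n·X − d)/|n|² = (-560 − (-20))/3600 = -3/20.
Reflection = X − 2λn = (6, -3, 10) − (-3/10)·(-40, 40, -20) = (-6, 9, 4).

(-6, 9, 4)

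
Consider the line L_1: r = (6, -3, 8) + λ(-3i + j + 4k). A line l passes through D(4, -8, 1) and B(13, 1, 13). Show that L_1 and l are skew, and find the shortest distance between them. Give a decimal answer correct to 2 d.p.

A direction vector for l is B − D = (9, 9, 12).
Common perpendicular direction n = (-3, 1, 4) × (9, 9, 12) = (-24, 72, -36).
With w = (4, -8, 1) − (6, -3, 8) = (-2, -5, -7), w · n = -60.
Since n ≠ 0 the lines are not parallel, and w · n = -60 ≠ 0 so they do not intersect; hence they are skew.
Distance = |w · n| / |n| = |-60| / √7056 ≈ 0.71.

0.71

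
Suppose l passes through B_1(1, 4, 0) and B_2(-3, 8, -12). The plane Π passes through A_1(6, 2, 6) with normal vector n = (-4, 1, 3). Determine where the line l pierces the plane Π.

(0, 5, -3)

A direction vector for l is B_2 − B_1 = (-4, 4, -12).
Π: n·r = n·A_1 gives -4x + y + 3z = -4.
Substitute r = (1, 4, 0) + t(-4, 4, -12) into the plane: 0 + (-16)t = -4, so t = 1/4.
Intersection: (1, 4, 0) + (1/4)·(-4, 4, -12) = (0, 5, -3).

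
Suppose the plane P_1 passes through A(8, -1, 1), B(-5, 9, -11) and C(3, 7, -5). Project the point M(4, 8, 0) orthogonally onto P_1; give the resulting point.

(6, 7, -3)

AB = (-13, 10, -12), AC = (-5, 8, -6); a normal to P_1 is AB × AC = (36, -18, -54).
Using A: P_1 has equation 36x - 18y - 54z = 252.
Foot = M − λn with λ = (n·M − d)/|n|² = (0 − 252)/4536 = -1/18.
Foot = (4, 8, 0) − (-1/18)·(36, -18, -54) = (6, 7, -3).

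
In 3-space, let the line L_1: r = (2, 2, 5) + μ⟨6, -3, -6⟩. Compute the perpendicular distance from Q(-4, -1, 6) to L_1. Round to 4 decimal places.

Taking (2, 2, 5) on L_1 with direction v = (6, -3, -6): w = Q − (2, 2, 5) = (-6, -3, 1), and w × v = (21, -30, 36).
Distance = |w × v| / |v| = √2637 / √81 ≈ 5.7057.

5.7057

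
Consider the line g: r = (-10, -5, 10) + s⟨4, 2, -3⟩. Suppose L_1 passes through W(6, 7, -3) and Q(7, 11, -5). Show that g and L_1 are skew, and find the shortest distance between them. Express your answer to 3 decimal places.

0.355

A direction vector for L_1 is Q − W = (1, 4, -2).
Common perpendicular direction n = (4, 2, -3) × (1, 4, -2) = (8, 5, 14).
With w = (6, 7, -3) − (-10, -5, 10) = (16, 12, -13), w · n = 6.
Since n ≠ 0 the lines are not parallel, and w · n = 6 ≠ 0 so they do not intersect; hence they are skew.
Distance = |w · n| / |n| = |6| / √285 ≈ 0.355.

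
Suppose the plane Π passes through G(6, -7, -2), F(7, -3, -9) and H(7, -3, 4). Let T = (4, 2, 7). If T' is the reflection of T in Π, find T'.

GF = (1, 4, -7), GH = (1, 4, 6); a normal to Π is GF × GH = (52, -13, 0).
Using G: Π has equation 52x - 13y = 403.
λ = (n·T − d)/|n|² = (182 − 403)/2873 = -1/13.
Reflection = T − 2λn = (4, 2, 7) − (-2/13)·(52, -13, 0) = (12, 0, 7).

(12, 0, 7)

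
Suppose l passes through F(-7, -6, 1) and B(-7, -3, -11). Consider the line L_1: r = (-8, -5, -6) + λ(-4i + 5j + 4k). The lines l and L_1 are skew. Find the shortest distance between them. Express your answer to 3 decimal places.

1.236

A direction vector for l is B − F = (0, 3, -12).
Common perpendicular direction n = (0, 3, -12) × (-4, 5, 4) = (72, 48, 12).
With w = (-8, -5, -6) − (-7, -6, 1) = (-1, 1, -7), w · n = -108.
Distance = |w · n| / |n| = |-108| / √7632 ≈ 1.236.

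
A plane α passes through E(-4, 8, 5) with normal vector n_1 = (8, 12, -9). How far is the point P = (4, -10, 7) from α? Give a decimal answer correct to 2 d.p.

α: n_1·r = n_1·E gives 8x + 12y - 9z = 19.
n·P − d = (8)·(4) + (12)·(-10) + (-9)·(7) − 19 = -170; |n| = √289.
Distance = |-170| / √289 = 170/√289 ≈ 10.00.

10.00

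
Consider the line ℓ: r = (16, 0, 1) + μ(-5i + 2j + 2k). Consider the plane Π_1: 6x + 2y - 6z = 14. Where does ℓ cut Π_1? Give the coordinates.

Substitute r = (16, 0, 1) + t(-5, 2, 2) into the plane: 90 + (-38)t = 14, so t = 2.
Intersection: (16, 0, 1) + 2·(-5, 2, 2) = (6, 4, 5).

(6, 4, 5)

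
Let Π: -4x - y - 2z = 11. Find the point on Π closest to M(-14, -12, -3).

Foot = M − λn with λ = (n·M − d)/|n|² = (74 − 11)/21 = 3.
Foot = (-14, -12, -3) − 3·(-4, -1, -2) = (-2, -9, 3).

(-2, -9, 3)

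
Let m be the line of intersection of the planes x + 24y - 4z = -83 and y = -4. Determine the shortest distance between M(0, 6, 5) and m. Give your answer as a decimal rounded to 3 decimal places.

12.809

Direction of m: (1, 24, -4) × (0, 1, 0) = (4, 0, 1).
A point on m: solving the two plane equations with x = 5 gives (5, -4, -2).
Taking (5, -4, -2) on m with direction v = (4, 0, 1): w = M − (5, -4, -2) = (-5, 10, 7), and w × v = (10, 33, -40).
Distance = |w × v| / |v| = √2789 / √17 ≈ 12.809.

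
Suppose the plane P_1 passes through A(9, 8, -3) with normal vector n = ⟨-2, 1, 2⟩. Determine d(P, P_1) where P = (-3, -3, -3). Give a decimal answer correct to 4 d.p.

4.3333

P_1: n·r = n·A gives -2x + y + 2z = -16.
n·P − d = (-2)·(-3) + (1)·(-3) + (2)·(-3) − (-16) = 13; |n| = √9.
Distance = |13| / √9 = 13/√9 ≈ 4.3333.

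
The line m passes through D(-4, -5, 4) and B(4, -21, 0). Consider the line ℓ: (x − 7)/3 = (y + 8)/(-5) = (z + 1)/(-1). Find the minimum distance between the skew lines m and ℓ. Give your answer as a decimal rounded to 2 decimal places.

7.35

A direction vector for m is B − D = (8, -16, -4).
ℓ has direction (3, -5, -1) through (7, -8, -1).
Common perpendicular direction n = (8, -16, -4) × (3, -5, -1) = (-4, -4, 8).
With w = (7, -8, -1) − (-4, -5, 4) = (11, -3, -5), w · n = -72.
Distance = |w · n| / |n| = |-72| / √96 ≈ 7.35.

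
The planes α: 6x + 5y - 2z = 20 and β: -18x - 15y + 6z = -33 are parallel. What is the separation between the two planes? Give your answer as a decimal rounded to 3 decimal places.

1.116

Rescale β by 1/(-3): 6x + 5y - 2z = 11. Then distance = |20 − 11| / √65 ≈ 1.116.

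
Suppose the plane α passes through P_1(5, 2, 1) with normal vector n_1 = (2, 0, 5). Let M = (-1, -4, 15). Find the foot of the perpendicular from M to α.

α: n_1·r = n_1·P_1 gives 2x + 5z = 15.
Foot = M − λn with λ = (n·M − d)/|n|² = (73 − 15)/29 = 2.
Foot = (-1, -4, 15) − 2·(2, 0, 5) = (-5, -4, 5).

(-5, -4, 5)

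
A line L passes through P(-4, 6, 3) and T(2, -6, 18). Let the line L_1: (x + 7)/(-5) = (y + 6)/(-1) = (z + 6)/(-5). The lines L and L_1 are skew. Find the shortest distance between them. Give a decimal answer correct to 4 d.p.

8.2959

A direction vector for L is T − P = (6, -12, 15).
L_1 has direction (-5, -1, -5) through (-7, -6, -6).
Common perpendicular direction n = (6, -12, 15) × (-5, -1, -5) = (75, -45, -66).
With w = (-7, -6, -6) − (-4, 6, 3) = (-3, -12, -9), w · n = 909.
Distance = |w · n| / |n| = |909| / √12006 ≈ 8.2959.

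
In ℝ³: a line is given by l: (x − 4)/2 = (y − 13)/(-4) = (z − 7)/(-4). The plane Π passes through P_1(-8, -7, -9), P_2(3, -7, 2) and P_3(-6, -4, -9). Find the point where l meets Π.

l has direction (2, -4, -4) through (4, 13, 7).
P_1P_2 = (11, 0, 11), P_1P_3 = (2, 3, 0); a normal to Π is P_1P_2 × P_1P_3 = (-33, 22, 33).
Using P_1: Π has equation -33x + 22y + 33z = -187.
Substitute r = (4, 13, 7) + t(2, -4, -4) into the plane: 385 + (-286)t = -187, so t = 2.
Intersection: (4, 13, 7) + 2·(2, -4, -4) = (8, 5, -1).

(8, 5, -1)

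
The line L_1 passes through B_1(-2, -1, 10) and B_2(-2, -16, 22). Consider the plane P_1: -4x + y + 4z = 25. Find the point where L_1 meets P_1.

A direction vector for L_1 is B_2 − B_1 = (0, -15, 12).
Substitute r = (-2, -1, 10) + t(0, -15, 12) into the plane: 47 + 33t = 25, so t = -2/3.
Intersection: (-2, -1, 10) + (-2/3)·(0, -15, 12) = (-2, 9, 2).

(-2, 9, 2)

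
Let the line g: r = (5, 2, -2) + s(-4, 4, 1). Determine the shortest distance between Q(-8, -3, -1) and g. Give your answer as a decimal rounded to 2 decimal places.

12.73

Taking (5, 2, -2) on g with direction v = (-4, 4, 1): w = Q − (5, 2, -2) = (-13, -5, 1), and w × v = (-9, 9, -72).
Distance = |w × v| / |v| = √5346 / √33 ≈ 12.73.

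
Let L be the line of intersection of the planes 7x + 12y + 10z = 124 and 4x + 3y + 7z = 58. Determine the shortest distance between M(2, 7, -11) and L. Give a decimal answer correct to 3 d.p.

Direction of L: (7, 12, 10) × (4, 3, 7) = (54, -9, -27).
A point on L: solving the two plane equations with x = 8 gives (8, 4, 2).
Taking (8, 4, 2) on L with direction v = (54, -9, -27): w = M − (8, 4, 2) = (-6, 3, -13), and w × v = (-198, -864, -108).
Distance = |w × v| / |v| = √797364 / √3726 ≈ 14.629.

14.629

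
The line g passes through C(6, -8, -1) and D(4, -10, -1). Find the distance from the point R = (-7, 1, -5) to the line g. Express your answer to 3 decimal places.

16.062

A direction vector for g is D − C = (-2, -2, 0).
Taking (6, -8, -1) on g with direction v = (-2, -2, 0): w = R − (6, -8, -1) = (-13, 9, -4), and w × v = (-8, 8, 44).
Distance = |w × v| / |v| = √2064 / √8 ≈ 16.062.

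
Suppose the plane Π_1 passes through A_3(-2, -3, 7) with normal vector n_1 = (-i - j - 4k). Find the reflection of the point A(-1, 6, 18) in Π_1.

Π_1: n_1·r = n_1·A_3 gives -x - y - 4z = -23.
λ = (n·A − d)/|n|² = (-77 − (-23))/18 = -3.
Reflection = A − 2λn = (-1, 6, 18) − (-6)·(-1, -1, -4) = (-7, 0, -6).

(-7, 0, -6)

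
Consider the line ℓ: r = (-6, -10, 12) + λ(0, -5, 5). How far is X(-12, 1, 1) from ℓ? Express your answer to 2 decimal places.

6.00

Taking (-6, -10, 12) on ℓ with direction v = (0, -5, 5): w = X − (-6, -10, 12) = (-6, 11, -11), and w × v = (0, 30, 30).
Distance = |w × v| / |v| = √1800 / √50 ≈ 6.00.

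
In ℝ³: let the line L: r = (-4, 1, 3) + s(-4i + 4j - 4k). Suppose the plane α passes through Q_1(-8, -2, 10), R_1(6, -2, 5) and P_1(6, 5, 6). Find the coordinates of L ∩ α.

(0, -3, 7)

Q_1R_1 = (14, 0, -5), Q_1P_1 = (14, 7, -4); a normal to α is Q_1R_1 × Q_1P_1 = (35, -14, 98).
Using Q_1: α has equation 35x - 14y + 98z = 728.
Substitute r = (-4, 1, 3) + t(-4, 4, -4) into the plane: 140 + (-588)t = 728, so t = -1.
Intersection: (-4, 1, 3) + (-1)·(-4, 4, -4) = (0, -3, 7).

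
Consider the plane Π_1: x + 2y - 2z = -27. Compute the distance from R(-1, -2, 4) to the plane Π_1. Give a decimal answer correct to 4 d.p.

4.6667

n·R − d = (1)·(-1) + (2)·(-2) + (-2)·(4) − (-27) = 14; |n| = √9.
Distance = |14| / √9 = 14/√9 ≈ 4.6667.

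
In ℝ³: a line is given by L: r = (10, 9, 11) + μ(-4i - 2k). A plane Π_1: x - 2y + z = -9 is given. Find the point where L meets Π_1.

Substitute r = (10, 9, 11) + t(-4, 0, -2) into the plane: 3 + (-6)t = -9, so t = 2.
Intersection: (10, 9, 11) + 2·(-4, 0, -2) = (2, 9, 7).

(2, 9, 7)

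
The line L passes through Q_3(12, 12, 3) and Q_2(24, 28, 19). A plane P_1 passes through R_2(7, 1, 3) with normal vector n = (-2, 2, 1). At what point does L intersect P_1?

(6, 4, -5)

A direction vector for L is Q_2 − Q_3 = (12, 16, 16).
P_1: n·r = n·R_2 gives -2x + 2y + z = -9.
Substitute r = (12, 12, 3) + t(12, 16, 16) into the plane: 3 + 24t = -9, so t = -1/2.
Intersection: (12, 12, 3) + (-1/2)·(12, 16, 16) = (6, 4, -5).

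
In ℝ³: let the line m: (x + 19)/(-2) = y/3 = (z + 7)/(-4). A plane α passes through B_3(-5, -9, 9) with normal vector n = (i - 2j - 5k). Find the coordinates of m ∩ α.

m has direction (-2, 3, -4) through (-19, 0, -7).
α: n·r = n·B_3 gives x - 2y - 5z = -32.
Substitute r = (-19, 0, -7) + t(-2, 3, -4) into the plane: 16 + 12t = -32, so t = -4.
Intersection: (-19, 0, -7) + (-4)·(-2, 3, -4) = (-11, -12, 9).

(-11, -12, 9)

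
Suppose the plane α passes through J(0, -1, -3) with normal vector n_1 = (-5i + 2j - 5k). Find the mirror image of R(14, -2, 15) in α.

α: n_1·r = n_1·J gives -5x + 2y - 5z = 13.
λ = (n·R − d)/|n|² = (-149 − 13)/54 = -3.
Reflection = R − 2λn = (14, -2, 15) − (-6)·(-5, 2, -5) = (-16, 10, -15).

(-16, 10, -15)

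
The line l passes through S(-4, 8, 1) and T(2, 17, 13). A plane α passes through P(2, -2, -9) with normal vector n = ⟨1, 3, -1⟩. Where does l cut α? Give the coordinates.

(-8, 2, -7)

A direction vector for l is T − S = (6, 9, 12).
α: n·r = n·P gives x + 3y - z = 5.
Substitute r = (-4, 8, 1) + t(6, 9, 12) into the plane: 19 + 21t = 5, so t = -2/3.
Intersection: (-4, 8, 1) + (-2/3)·(6, 9, 12) = (-8, 2, -7).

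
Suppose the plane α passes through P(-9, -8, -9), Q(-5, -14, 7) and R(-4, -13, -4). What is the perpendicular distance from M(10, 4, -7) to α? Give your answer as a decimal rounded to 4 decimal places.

21.4630

PQ = (4, -6, 16), PR = (5, -5, 5); a normal to α is PQ × PR = (50, 60, 10).
Using P: α has equation 50x + 60y + 10z = -1020.
n·M − d = (50)·(10) + (60)·(4) + (10)·(-7) − (-1020) = 1690; |n| = √6200.
Distance = |1690| / √6200 = 1690/√6200 ≈ 21.4630.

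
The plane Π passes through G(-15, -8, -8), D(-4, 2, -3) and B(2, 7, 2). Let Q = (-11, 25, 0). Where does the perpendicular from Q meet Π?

(4, 10, -3)

GD = (11, 10, 5), GB = (17, 15, 10); a normal to Π is GD × GB = (25, -25, -5).
Using G: Π has equation 25x - 25y - 5z = -135.
Foot = Q − λn with λ = (n·Q − d)/|n|² = (-900 − (-135))/1275 = -3/5.
Foot = (-11, 25, 0) − (-3/5)·(25, -25, -5) = (4, 10, -3).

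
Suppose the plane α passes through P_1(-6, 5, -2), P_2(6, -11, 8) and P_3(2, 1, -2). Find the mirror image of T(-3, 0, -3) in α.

(-1, 4, 1)

P_1P_2 = (12, -16, 10), P_1P_3 = (8, -4, 0); a normal to α is P_1P_2 × P_1P_3 = (40, 80, 80).
Using P_1: α has equation 40x + 80y + 80z = 0.
λ = (n·T − d)/|n|² = (-360 − 0)/14400 = -1/40.
Reflection = T − 2λn = (-3, 0, -3) − (-1/20)·(40, 80, 80) = (-1, 4, 1).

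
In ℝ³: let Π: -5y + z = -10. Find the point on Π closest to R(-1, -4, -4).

(-1, 1, -5)

Foot = R − λn with λ = (n·R − d)/|n|² = (16 − (-10))/26 = 1.
Foot = (-1, -4, -4) − 1·(0, -5, 1) = (-1, 1, -5).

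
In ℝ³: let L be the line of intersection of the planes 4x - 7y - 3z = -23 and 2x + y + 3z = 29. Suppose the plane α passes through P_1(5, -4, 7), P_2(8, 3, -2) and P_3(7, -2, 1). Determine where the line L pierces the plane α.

Direction of L: (4, -7, -3) × (2, 1, 3) = (-18, -18, 18).
A point on L: solving the two plane equations with x = 1 gives (1, 0, 9).
P_1P_2 = (3, 7, -9), P_1P_3 = (2, 2, -6); a normal to α is P_1P_2 × P_1P_3 = (-24, 0, -8).
Using P_1: α has equation -24x - 8z = -176.
Substitute r = (1, 0, 9) + t(-18, -18, 18) into the plane: -96 + 288t = -176, so t = -5/18.
Intersection: (1, 0, 9) + (-5/18)·(-18, -18, 18) = (6, 5, 4).

(6, 5, 4)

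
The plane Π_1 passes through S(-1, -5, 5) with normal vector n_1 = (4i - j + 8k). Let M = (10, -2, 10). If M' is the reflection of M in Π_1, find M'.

Π_1: n_1·r = n_1·S gives 4x - y + 8z = 41.
λ = (n·M − d)/|n|² = (122 − 41)/81 = 1.
Reflection = M − 2λn = (10, -2, 10) − 2·(4, -1, 8) = (2, 0, -6).

(2, 0, -6)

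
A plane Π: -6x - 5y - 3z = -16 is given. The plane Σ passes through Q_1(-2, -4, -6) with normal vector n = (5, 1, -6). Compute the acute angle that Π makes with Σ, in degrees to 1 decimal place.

75.0

Σ: n·r = n·Q_1 gives 5x + y - 6z = 22.
cos θ = |n₁·n₂| / (|n₁||n₂|) = |-17| / (√70 · √62).
θ = arccos(0.25805) ≈ 75.0°.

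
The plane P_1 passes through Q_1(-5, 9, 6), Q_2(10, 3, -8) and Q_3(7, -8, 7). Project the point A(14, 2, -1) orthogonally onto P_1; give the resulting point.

(10, -1, -4)

Q_1Q_2 = (15, -6, -14), Q_1Q_3 = (12, -17, 1); a normal to P_1 is Q_1Q_2 × Q_1Q_3 = (-244, -183, -183).
Using Q_1: P_1 has equation -244x - 183y - 183z = -1525.
Foot = A − λn with λ = (n·A − d)/|n|² = (-3599 − (-1525))/126514 = -1/61.
Foot = (14, 2, -1) − (-1/61)·(-244, -183, -183) = (10, -1, -4).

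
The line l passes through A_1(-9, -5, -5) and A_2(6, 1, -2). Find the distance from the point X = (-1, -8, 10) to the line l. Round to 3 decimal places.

14.764

A direction vector for l is A_2 − A_1 = (15, 6, 3).
Taking (-9, -5, -5) on l with direction v = (15, 6, 3): w = X − (-9, -5, -5) = (8, -3, 15), and w × v = (-99, 201, 93).
Distance = |w × v| / |v| = √58851 / √270 ≈ 14.764.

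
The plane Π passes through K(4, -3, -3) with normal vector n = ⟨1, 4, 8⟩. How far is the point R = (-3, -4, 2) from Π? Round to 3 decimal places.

Π: n·r = n·K gives x + 4y + 8z = -32.
n·R − d = (1)·(-3) + (4)·(-4) + (8)·(2) − (-32) = 29; |n| = √81.
Distance = |29| / √81 = 29/√81 ≈ 3.222.

3.222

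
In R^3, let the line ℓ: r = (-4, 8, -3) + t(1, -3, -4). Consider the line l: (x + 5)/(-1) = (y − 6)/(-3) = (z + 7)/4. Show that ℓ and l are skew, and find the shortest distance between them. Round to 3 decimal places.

1.940

l has direction (-1, -3, 4) through (-5, 6, -7).
Common perpendicular direction n = (1, -3, -4) × (-1, -3, 4) = (-24, 0, -6).
With w = (-5, 6, -7) − (-4, 8, -3) = (-1, -2, -4), w · n = 48.
Since n ≠ 0 the lines are not parallel, and w · n = 48 ≠ 0 so they do not intersect; hence they are skew.
Distance = |w · n| / |n| = |48| / √612 ≈ 1.940.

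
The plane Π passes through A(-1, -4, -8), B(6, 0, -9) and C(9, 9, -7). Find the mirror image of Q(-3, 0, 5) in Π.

AB = (7, 4, -1), AC = (10, 13, 1); a normal to Π is AB × AC = (17, -17, 51).
Using A: Π has equation 17x - 17y + 51z = -357.
λ = (n·Q − d)/|n|² = (204 − (-357))/3179 = 3/17.
Reflection = Q − 2λn = (-3, 0, 5) − (6/17)·(17, -17, 51) = (-9, 6, -13).

(-9, 6, -13)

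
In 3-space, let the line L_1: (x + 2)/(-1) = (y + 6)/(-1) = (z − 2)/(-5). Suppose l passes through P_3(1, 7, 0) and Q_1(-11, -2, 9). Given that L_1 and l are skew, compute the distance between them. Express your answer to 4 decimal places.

8.4522

L_1 has direction (-1, -1, -5) through (-2, -6, 2).
A direction vector for l is Q_1 − P_3 = (-12, -9, 9).
Common perpendicular direction n = (-1, -1, -5) × (-12, -9, 9) = (-54, 69, -3).
With w = (1, 7, 0) − (-2, -6, 2) = (3, 13, -2), w · n = 741.
Distance = |w · n| / |n| = |741| / √7686 ≈ 8.4522.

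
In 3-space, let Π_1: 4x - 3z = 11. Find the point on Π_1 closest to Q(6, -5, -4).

Foot = Q − λn with λ = (n·Q − d)/|n|² = (36 − 11)/25 = 1.
Foot = (6, -5, -4) − 1·(4, 0, -3) = (2, -5, -1).

(2, -5, -1)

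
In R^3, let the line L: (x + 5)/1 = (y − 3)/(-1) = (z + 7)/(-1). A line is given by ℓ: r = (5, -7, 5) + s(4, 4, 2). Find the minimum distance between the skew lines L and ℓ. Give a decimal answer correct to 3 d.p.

L has direction (1, -1, -1) through (-5, 3, -7).
Common perpendicular direction n = (1, -1, -1) × (4, 4, 2) = (2, -6, 8).
With w = (5, -7, 5) − (-5, 3, -7) = (10, -10, 12), w · n = 176.
Distance = |w · n| / |n| = |176| / √104 ≈ 17.258.

17.258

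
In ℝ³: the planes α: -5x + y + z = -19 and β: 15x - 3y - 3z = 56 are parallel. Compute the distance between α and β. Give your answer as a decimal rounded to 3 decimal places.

Rescale β by 1/(-3): -5x + y + z = -56/3. Then distance = |-19 − (-56/3)| / √27 ≈ 0.064.

0.064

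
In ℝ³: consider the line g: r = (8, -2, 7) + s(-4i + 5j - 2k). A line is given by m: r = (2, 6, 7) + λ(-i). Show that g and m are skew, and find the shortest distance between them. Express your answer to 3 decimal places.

2.971

Common perpendicular direction n = (-4, 5, -2) × (-1, 0, 0) = (0, 2, 5).
With w = (2, 6, 7) − (8, -2, 7) = (-6, 8, 0), w · n = 16.
Since n ≠ 0 the lines are not parallel, and w · n = 16 ≠ 0 so they do not intersect; hence they are skew.
Distance = |w · n| / |n| = |16| / √29 ≈ 2.971.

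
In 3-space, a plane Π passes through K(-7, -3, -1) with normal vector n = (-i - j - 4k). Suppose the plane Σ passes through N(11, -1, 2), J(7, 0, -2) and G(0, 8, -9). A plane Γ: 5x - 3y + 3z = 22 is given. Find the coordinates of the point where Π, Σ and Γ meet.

(5, -3, -4)

Π: n·r = n·K gives -x - y - 4z = 14.
NJ = (-4, 1, -4), NG = (-11, 9, -11); a normal to Σ is NJ × NG = (25, 0, -25).
Using N: Σ has equation 25x - 25z = 225.
Solving the 3×3 linear system -x - y - 4z = 14, 25x - 25z = 225, 5x - 3y + 3z = 22 (e.g. by elimination or Cramer's rule, determinant = 575) gives (5, -3, -4).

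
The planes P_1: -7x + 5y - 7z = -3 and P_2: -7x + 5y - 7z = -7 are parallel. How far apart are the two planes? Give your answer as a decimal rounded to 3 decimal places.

Same normal n = (-7, 5, -7) with |n| = √123; distance = |-3 − (-7)| / |n| = 4/√123 ≈ 0.361.

0.361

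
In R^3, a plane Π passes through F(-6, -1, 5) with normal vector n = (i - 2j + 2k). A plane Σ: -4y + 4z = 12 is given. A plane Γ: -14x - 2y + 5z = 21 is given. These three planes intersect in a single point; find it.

(0, 2, 5)

Π: n·r = n·F gives x - 2y + 2z = 6.
Solving the 3×3 linear system x - 2y + 2z = 6, -4y + 4z = 12, -14x - 2y + 5z = 21 (e.g. by elimination or Cramer's rule, determinant = -12) gives (0, 2, 5).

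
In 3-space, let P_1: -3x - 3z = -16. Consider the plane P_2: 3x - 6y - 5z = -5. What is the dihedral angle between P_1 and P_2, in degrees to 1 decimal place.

80.3

cos θ = |n₁·n₂| / (|n₁||n₂|) = |6| / (√18 · √70).
θ = arccos(0.16903) ≈ 80.3°.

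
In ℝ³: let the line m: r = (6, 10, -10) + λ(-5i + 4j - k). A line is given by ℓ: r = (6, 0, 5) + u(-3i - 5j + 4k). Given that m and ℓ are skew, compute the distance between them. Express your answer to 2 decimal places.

Common perpendicular direction n = (-5, 4, -1) × (-3, -5, 4) = (11, 23, 37).
With w = (6, 0, 5) − (6, 10, -10) = (0, -10, 15), w · n = 325.
Distance = |w · n| / |n| = |325| / √2019 ≈ 7.23.

7.23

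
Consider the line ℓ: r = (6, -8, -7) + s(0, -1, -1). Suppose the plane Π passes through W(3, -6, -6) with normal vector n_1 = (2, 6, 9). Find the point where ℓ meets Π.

Π: n_1·r = n_1·W gives 2x + 6y + 9z = -84.
Substitute r = (6, -8, -7) + t(0, -1, -1) into the plane: -99 + (-15)t = -84, so t = -1.
Intersection: (6, -8, -7) + (-1)·(0, -1, -1) = (6, -7, -6).

(6, -7, -6)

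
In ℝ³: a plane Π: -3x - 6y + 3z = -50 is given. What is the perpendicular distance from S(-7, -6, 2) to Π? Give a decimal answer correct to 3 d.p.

15.377

n·S − d = (-3)·(-7) + (-6)·(-6) + (3)·(2) − (-50) = 113; |n| = √54.
Distance = |113| / √54 = 113/√54 ≈ 15.377.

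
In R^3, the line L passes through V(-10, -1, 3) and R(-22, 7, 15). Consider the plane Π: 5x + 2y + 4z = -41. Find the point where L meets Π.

(-7, -3, 0)

A direction vector for L is R − V = (-12, 8, 12).
Substitute r = (-10, -1, 3) + t(-12, 8, 12) into the plane: -40 + 4t = -41, so t = -1/4.
Intersection: (-10, -1, 3) + (-1/4)·(-12, 8, 12) = (-7, -3, 0).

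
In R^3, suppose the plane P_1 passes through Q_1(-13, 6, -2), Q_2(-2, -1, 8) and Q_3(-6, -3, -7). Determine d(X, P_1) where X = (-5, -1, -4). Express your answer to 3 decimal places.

Q_1Q_2 = (11, -7, 10), Q_1Q_3 = (7, -9, -5); a normal to P_1 is Q_1Q_2 × Q_1Q_3 = (125, 125, -50).
Using Q_1: P_1 has equation 125x + 125y - 50z = -775.
n·X − d = (125)·(-5) + (125)·(-1) + (-50)·(-4) − (-775) = 225; |n| = √33750.
Distance = |225| / √33750 = 225/√33750 ≈ 1.225.

1.225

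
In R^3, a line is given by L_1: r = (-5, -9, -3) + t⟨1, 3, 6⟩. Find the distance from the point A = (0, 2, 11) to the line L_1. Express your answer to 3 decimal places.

Taking (-5, -9, -3) on L_1 with direction v = (1, 3, 6): w = A − (-5, -9, -3) = (5, 11, 14), and w × v = (24, -16, 4).
Distance = |w × v| / |v| = √848 / √46 ≈ 4.294.

4.294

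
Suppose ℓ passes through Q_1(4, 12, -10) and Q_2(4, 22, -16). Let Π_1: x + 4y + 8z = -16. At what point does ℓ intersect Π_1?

(4, -3, -1)

A direction vector for ℓ is Q_2 − Q_1 = (0, 10, -6).
Substitute r = (4, 12, -10) + t(0, 10, -6) into the plane: -28 + (-8)t = -16, so t = -3/2.
Intersection: (4, 12, -10) + (-3/2)·(0, 10, -6) = (4, -3, -1).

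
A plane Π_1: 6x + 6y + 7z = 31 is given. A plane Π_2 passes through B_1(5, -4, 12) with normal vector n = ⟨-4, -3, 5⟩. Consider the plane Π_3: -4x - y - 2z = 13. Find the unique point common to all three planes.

Π_2: n·r = n·B_1 gives -4x - 3y + 5z = 52.
Solving the 3×3 linear system 6x + 6y + 7z = 31, -4x - 3y + 5z = 52, -4x - y - 2z = 13 (e.g. by elimination or Cramer's rule, determinant = -158) gives (-8, 5, 7).

(-8, 5, 7)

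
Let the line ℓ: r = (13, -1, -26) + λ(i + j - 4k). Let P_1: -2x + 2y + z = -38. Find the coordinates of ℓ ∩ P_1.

(9, -5, -10)

Substitute r = (13, -1, -26) + t(1, 1, -4) into the plane: -54 + (-4)t = -38, so t = -4.
Intersection: (13, -1, -26) + (-4)·(1, 1, -4) = (9, -5, -10).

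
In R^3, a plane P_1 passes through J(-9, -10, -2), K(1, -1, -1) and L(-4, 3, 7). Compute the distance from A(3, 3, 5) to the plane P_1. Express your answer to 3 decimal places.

JK = (10, 9, 1), JL = (5, 13, 9); a normal to P_1 is JK × JL = (68, -85, 85).
Using J: P_1 has equation 68x - 85y + 85z = 68.
n·A − d = (68)·(3) + (-85)·(3) + (85)·(5) − 68 = 306; |n| = √19074.
Distance = |306| / √19074 = 306/√19074 ≈ 2.216.

2.216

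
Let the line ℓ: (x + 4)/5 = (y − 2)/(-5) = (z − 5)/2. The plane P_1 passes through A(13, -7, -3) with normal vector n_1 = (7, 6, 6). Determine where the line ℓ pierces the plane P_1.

(1, -3, 7)

ℓ has direction (5, -5, 2) through (-4, 2, 5).
P_1: n_1·r = n_1·A gives 7x + 6y + 6z = 31.
Substitute r = (-4, 2, 5) + t(5, -5, 2) into the plane: 14 + 17t = 31, so t = 1.
Intersection: (-4, 2, 5) + 1·(5, -5, 2) = (1, -3, 7).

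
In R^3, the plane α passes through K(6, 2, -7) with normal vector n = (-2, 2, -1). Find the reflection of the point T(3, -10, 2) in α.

(-9, 2, -4)

α: n·r = n·K gives -2x + 2y - z = -1.
λ = (n·T − d)/|n|² = (-28 − (-1))/9 = -3.
Reflection = T − 2λn = (3, -10, 2) − (-6)·(-2, 2, -1) = (-9, 2, -4).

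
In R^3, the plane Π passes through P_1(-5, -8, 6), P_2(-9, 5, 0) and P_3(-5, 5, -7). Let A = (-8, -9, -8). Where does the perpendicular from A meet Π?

P_1P_2 = (-4, 13, -6), P_1P_3 = (0, 13, -13); a normal to Π is P_1P_2 × P_1P_3 = (-91, -52, -52).
Using P_1: Π has equation -91x - 52y - 52z = 559.
Foot = A − λn with λ = (n·A − d)/|n|² = (1612 − 559)/13689 = 1/13.
Foot = (-8, -9, -8) − (1/13)·(-91, -52, -52) = (-1, -5, -4).

(-1, -5, -4)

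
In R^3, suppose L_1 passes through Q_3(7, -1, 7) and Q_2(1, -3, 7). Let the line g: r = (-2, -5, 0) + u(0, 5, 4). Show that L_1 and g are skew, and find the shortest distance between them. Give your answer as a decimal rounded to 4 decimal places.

4.7397

A direction vector for L_1 is Q_2 − Q_3 = (-6, -2, 0).
Common perpendicular direction n = (-6, -2, 0) × (0, 5, 4) = (-8, 24, -30).
With w = (-2, -5, 0) − (7, -1, 7) = (-9, -4, -7), w · n = 186.
Since n ≠ 0 the lines are not parallel, and w · n = 186 ≠ 0 so they do not intersect; hence they are skew.
Distance = |w · n| / |n| = |186| / √1540 ≈ 4.7397.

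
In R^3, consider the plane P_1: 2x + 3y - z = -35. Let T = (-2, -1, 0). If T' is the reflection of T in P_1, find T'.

λ = (n·T − d)/|n|² = (-7 − (-35))/14 = 2.
Reflection = T − 2λn = (-2, -1, 0) − 4·(2, 3, -1) = (-10, -13, 4).

(-10, -13, 4)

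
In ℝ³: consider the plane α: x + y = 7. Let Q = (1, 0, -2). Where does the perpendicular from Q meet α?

(4, 3, -2)

Foot = Q − λn with λ = (n·Q − d)/|n|² = (1 − 7)/2 = -3.
Foot = (1, 0, -2) − (-3)·(1, 1, 0) = (4, 3, -2).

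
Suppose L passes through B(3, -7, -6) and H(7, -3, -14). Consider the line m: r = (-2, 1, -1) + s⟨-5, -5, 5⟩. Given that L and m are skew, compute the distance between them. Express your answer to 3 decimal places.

A direction vector for L is H − B = (4, 4, -8).
Common perpendicular direction n = (4, 4, -8) × (-5, -5, 5) = (-20, 20, 0).
With w = (-2, 1, -1) − (3, -7, -6) = (-5, 8, 5), w · n = 260.
Distance = |w · n| / |n| = |260| / √800 ≈ 9.192.

9.192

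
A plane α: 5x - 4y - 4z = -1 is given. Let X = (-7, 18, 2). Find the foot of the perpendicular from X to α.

Foot = X − λn with λ = (n·X − d)/|n|² = (-115 − (-1))/57 = -2.
Foot = (-7, 18, 2) − (-2)·(5, -4, -4) = (3, 10, -6).

(3, 10, -6)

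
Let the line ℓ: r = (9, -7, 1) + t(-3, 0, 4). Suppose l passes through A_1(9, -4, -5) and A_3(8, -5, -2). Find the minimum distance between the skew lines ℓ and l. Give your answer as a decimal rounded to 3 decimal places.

A direction vector for l is A_3 − A_1 = (-1, -1, 3).
Common perpendicular direction n = (-3, 0, 4) × (-1, -1, 3) = (4, 5, 3).
With w = (9, -4, -5) − (9, -7, 1) = (0, 3, -6), w · n = -3.
Distance = |w · n| / |n| = |-3| / √50 ≈ 0.424.

0.424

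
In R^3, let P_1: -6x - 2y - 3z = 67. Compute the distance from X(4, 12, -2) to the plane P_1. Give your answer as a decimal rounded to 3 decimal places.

n·X − d = (-6)·(4) + (-2)·(12) + (-3)·(-2) − 67 = -109; |n| = √49.
Distance = |-109| / √49 = 109/√49 ≈ 15.571.

15.571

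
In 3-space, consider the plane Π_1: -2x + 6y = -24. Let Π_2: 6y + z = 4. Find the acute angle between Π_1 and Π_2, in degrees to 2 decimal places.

20.65

cos θ = |n₁·n₂| / (|n₁||n₂|) = |36| / (√40 · √37).
θ = arccos(0.93578) ≈ 20.65°.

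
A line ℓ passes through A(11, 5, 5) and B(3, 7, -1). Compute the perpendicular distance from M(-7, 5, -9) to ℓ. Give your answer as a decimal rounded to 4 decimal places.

A direction vector for ℓ is B − A = (-8, 2, -6).
Taking (11, 5, 5) on ℓ with direction v = (-8, 2, -6): w = M − (11, 5, 5) = (-18, 0, -14), and w × v = (28, 4, -36).
Distance = |w × v| / |v| = √2096 / √104 ≈ 4.4893.

4.4893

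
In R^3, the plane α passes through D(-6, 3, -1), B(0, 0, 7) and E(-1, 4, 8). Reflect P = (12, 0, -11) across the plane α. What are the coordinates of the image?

(-18, -12, 7)

DB = (6, -3, 8), DE = (5, 1, 9); a normal to α is DB × DE = (-35, -14, 21).
Using D: α has equation -35x - 14y + 21z = 147.
λ = (n·P − d)/|n|² = (-651 − 147)/1862 = -3/7.
Reflection = P − 2λn = (12, 0, -11) − (-6/7)·(-35, -14, 21) = (-18, -12, 7).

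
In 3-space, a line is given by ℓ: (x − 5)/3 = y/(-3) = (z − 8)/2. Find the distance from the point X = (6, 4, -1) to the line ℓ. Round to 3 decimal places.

ℓ has direction (3, -3, 2) through (5, 0, 8).
Taking (5, 0, 8) on ℓ with direction v = (3, -3, 2): w = X − (5, 0, 8) = (1, 4, -9), and w × v = (-19, -29, -15).
Distance = |w × v| / |v| = √1427 / √22 ≈ 8.054.

8.054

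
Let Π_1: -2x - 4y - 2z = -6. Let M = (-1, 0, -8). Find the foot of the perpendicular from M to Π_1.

(1, 4, -6)

Foot = M − λn with λ = (n·M − d)/|n|² = (18 − (-6))/24 = 1.
Foot = (-1, 0, -8) − 1·(-2, -4, -2) = (1, 4, -6).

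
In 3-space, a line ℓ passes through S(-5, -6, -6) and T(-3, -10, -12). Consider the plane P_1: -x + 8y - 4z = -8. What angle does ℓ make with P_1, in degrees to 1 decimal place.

8.5

A direction vector for ℓ is T − S = (2, -4, -6).
sin θ = |n·v| / (|n||v|) = |-10| / (√81 · √56) = 0.14848.
θ ≈ 8.5°.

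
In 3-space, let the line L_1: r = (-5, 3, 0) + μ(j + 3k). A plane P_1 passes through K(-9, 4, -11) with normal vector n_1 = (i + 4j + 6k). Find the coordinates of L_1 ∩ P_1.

P_1: n_1·r = n_1·K gives x + 4y + 6z = -59.
Substitute r = (-5, 3, 0) + t(0, 1, 3) into the plane: 7 + 22t = -59, so t = -3.
Intersection: (-5, 3, 0) + (-3)·(0, 1, 3) = (-5, 0, -9).

(-5, 0, -9)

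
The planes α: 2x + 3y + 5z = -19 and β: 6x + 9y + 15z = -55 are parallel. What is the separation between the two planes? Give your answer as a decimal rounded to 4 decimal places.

Rescale β by 1/3: 2x + 3y + 5z = -55/3. Then distance = |-19 − (-55/3)| / √38 ≈ 0.1081.

0.1081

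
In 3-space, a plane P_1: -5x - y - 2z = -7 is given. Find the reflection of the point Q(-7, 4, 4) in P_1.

λ = (n·Q − d)/|n|² = (23 − (-7))/30 = 1.
Reflection = Q − 2λn = (-7, 4, 4) − 2·(-5, -1, -2) = (3, 6, 8).

(3, 6, 8)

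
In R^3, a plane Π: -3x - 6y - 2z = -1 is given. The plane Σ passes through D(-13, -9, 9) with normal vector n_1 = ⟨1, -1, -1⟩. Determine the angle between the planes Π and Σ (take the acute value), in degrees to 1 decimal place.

65.6

Σ: n_1·r = n_1·D gives x - y - z = -13.
cos θ = |n₁·n₂| / (|n₁||n₂|) = |5| / (√49 · √3).
θ = arccos(0.41239) ≈ 65.6°.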